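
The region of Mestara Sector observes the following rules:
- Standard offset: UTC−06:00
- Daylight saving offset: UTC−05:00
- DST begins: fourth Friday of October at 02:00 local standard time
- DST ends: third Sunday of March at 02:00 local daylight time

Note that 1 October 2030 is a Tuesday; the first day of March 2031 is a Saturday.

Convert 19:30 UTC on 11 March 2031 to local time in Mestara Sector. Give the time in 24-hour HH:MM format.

14:30

1 October 2030 is a Tuesday, so the first Friday is October 4 and the fourth is October 25.
1 March 2031 is a Saturday, so the first Sunday is March 2 and the third is March 16.
At the standard offset (UTC−06:00), 19:30 UTC − 6h = 13:30 Mestara Sector standard time.
The standard-time date in Mestara Sector, 11 March 2031, lies within the daylight-saving period (25 October 2030 – 16 March 2031), so Mestara Sector is on daylight time, UTC−05:00.
19:30 UTC − 5h = 14:30 local.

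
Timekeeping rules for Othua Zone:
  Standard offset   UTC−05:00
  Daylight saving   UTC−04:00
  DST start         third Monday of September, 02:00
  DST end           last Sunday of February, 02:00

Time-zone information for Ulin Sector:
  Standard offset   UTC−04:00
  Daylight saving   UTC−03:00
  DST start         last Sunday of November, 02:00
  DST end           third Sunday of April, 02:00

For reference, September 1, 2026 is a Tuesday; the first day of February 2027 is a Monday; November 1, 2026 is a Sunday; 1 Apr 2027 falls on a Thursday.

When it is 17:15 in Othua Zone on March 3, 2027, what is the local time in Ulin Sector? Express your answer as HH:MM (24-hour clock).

19:15

1 September 2026 is a Tuesday, so the first Monday is September 7 and the third is September 21.
1 February 2027 is a Monday, so Sundays fall on 7, 14, 21, 28; the last is February 28.
March 3, 2027 does not fall between 21 September 2026 and 28 February 2027, so daylight saving is not in effect and Othua Zone is at UTC−05:00.
17:15 Othua Zone + 5h = 22:15 UTC.
1 November 2026 is a Sunday, so Sundays fall on 1, 8, 15, 22, 29; the last is November 29.
1 April 2027 is a Thursday, so the first Sunday is April 4 and the third is April 18.
At the standard offset (UTC−04:00), 22:15 UTC − 4h = 18:15 Ulin Sector standard time.
The standard-time date in Ulin Sector, March 3, 2027, falls between 29 November 2026 and 18 April 2027, so daylight saving is in effect and Ulin Sector is at UTC−03:00.
22:15 UTC − 3h = 19:15 Ulin Sector.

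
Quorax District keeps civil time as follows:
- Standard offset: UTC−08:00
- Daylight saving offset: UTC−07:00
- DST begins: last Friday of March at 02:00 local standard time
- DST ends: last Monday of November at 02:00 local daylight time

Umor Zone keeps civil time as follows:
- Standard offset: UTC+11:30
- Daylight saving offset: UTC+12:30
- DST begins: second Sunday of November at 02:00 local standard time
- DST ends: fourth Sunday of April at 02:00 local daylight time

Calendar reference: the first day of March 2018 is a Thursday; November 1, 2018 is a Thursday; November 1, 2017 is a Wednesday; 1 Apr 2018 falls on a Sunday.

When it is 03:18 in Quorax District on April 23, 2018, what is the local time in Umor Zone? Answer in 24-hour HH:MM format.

1 March 2018 is a Thursday, so Fridays fall on 2, 9, 16, 23, 30; the last is March 30.
1 November 2018 is a Thursday, so Mondays fall on 5, 12, 19, 26; the last is November 26.
April 23, 2018 lies within the daylight-saving period (30 March – 26 November), so Quorax District is on daylight time, UTC−07:00.
03:18 Quorax District + 7h = 10:18 UTC.
1 November 2017 is a Wednesday, so the first Sunday is November 5 and the second is November 12.
1 April 2018 is a Sunday, so the first Sunday is April 1 and the fourth is April 22.
At the standard offset (UTC+11:30), 10:18 UTC + 11h30m = 21:48 Umor Zone standard time.
The standard-time date in Umor Zone, April 23, 2018, does not fall between 12 November 2017 and 22 April 2018, so daylight saving is not in effect and Umor Zone is at UTC+11:30.
10:18 UTC + 11h30m = 21:48 Umor Zone.

21:48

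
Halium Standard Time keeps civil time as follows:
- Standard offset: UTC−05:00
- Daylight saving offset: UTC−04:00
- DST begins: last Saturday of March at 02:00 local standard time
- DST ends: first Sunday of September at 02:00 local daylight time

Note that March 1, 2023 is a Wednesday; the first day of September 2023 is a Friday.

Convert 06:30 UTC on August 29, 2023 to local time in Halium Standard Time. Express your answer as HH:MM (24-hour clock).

1 March 2023 is a Wednesday, so Saturdays fall on 4, 11, 18, 25; the last is March 25.
1 September 2023 is a Friday, so the first Sunday is September 3.
At the standard offset (UTC−05:00), 06:30 UTC − 5h = 01:30 Halium Standard Time standard time.
The standard-time date in Halium Standard Time, August 29, 2023, falls between 25 March and 3 September, so daylight saving is in effect and Halium Standard Time is at UTC−04:00.
06:30 UTC − 4h = 02:30 local.

02:30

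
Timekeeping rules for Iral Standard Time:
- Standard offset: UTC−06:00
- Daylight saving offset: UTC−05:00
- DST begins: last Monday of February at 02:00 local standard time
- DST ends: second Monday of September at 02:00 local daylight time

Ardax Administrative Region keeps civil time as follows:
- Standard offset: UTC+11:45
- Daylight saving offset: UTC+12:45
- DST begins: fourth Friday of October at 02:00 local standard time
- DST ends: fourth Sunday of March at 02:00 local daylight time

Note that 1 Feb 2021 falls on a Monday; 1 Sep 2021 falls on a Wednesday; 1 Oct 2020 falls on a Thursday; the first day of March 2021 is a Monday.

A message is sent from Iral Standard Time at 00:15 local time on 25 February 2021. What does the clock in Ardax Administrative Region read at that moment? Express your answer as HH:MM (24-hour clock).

18:00

1 February 2021 is a Monday, so Mondays fall on 1, 8, 15, 22; the last is February 22.
1 September 2021 is a Wednesday, so the first Monday is September 6 and the second is September 13.
25 February 2021 lies within the daylight-saving period (22 February – 13 September), so Iral Standard Time is on daylight time, UTC−05:00.
00:15 Iral Standard Time + 5h = 05:15 UTC.
1 October 2020 is a Thursday, so the first Friday is October 2 and the fourth is October 23.
1 March 2021 is a Monday, so the first Sunday is March 7 and the fourth is March 28.
At the standard offset (UTC+11:45), 05:15 UTC + 11h45m = 17:00 Ardax Administrative Region standard time.
Daylight saving runs 23 October 2020 – 28 March 2021; the standard-time date in Ardax Administrative Region, 25 February 2021, is inside that window, so Ardax Administrative Region is at UTC+12:45.
05:15 UTC + 12h45m = 18:00 Ardax Administrative Region.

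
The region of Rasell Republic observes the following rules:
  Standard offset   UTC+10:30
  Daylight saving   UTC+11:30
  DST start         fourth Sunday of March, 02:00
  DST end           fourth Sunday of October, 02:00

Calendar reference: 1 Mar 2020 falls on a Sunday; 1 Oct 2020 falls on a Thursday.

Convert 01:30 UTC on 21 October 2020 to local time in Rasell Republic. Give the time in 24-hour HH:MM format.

1 March 2020 is a Sunday, so the first Sunday is March 1 and the fourth is March 22.
1 October 2020 is a Thursday, so the first Sunday is October 4 and the fourth is October 25.
At the standard offset (UTC+10:30), 01:30 UTC + 10h30m = 12:00 Rasell Republic standard time.
The standard-time date in Rasell Republic, 21 October 2020, lies within the daylight-saving period (22 March – 25 October), so Rasell Republic is on daylight time, UTC+11:30.
01:30 UTC + 11h30m = 13:00 local.

13:00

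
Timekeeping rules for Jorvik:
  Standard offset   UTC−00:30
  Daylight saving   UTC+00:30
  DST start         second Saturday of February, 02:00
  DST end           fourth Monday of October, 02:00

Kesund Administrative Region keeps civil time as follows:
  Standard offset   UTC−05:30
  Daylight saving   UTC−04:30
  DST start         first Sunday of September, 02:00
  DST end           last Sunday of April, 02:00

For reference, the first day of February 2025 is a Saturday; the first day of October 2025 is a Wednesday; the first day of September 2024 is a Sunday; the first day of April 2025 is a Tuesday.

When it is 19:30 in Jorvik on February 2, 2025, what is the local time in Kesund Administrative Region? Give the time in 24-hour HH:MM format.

1 February 2025 is a Saturday, so the first Saturday is February 1 and the second is February 8.
1 October 2025 is a Wednesday, so the first Monday is October 6 and the fourth is October 27.
February 2, 2025 is outside the daylight-saving period (8 February – 27 October), so Jorvik is on standard time, UTC−00:30.
19:30 Jorvik + 0h30m = 20:00 UTC.
1 September 2024 is a Sunday, so the first Sunday is September 1.
1 April 2025 is a Tuesday, so Sundays fall on 6, 13, 20, 27; the last is April 27.
At the standard offset (UTC−05:30), 20:00 UTC − 5h30m = 14:30 Kesund Administrative Region standard time.
Daylight saving runs 1 September 2024 – 27 April 2025; the standard-time date in Kesund Administrative Region, February 2, 2025, is inside that window, so Kesund Administrative Region is at UTC−04:30.
20:00 UTC − 4h30m = 15:30 Kesund Administrative Region.

15:30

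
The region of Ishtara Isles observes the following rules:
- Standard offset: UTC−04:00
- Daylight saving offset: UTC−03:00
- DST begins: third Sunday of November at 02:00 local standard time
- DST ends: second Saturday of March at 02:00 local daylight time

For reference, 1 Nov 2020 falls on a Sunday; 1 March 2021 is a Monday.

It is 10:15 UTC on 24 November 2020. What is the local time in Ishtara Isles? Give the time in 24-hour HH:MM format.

1 November 2020 is a Sunday, so the first Sunday is November 1 and the third is November 15.
1 March 2021 is a Monday, so the first Saturday is March 6 and the second is March 13.
At the standard offset (UTC−04:00), 10:15 UTC − 4h = 06:15 Ishtara Isles standard time.
The standard-time date in Ishtara Isles, 24 November 2020, falls between 15 November 2020 and 13 March 2021, so daylight saving is in effect and Ishtara Isles is at UTC−03:00.
10:15 UTC − 3h = 07:15 local.

07:15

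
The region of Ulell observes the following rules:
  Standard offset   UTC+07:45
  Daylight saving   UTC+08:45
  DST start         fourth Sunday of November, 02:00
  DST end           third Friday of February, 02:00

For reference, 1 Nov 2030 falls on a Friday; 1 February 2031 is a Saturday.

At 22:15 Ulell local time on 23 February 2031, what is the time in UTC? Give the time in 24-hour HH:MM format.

14:30

1 November 2030 is a Friday, so the first Sunday is November 3 and the fourth is November 24.
1 February 2031 is a Saturday, so the first Friday is February 7 and the third is February 21.
23 February 2031 does not fall between 24 November 2030 and 21 February 2031, so daylight saving is not in effect and Ulell is at UTC+07:45.
22:15 local − 7h45m = 14:30 UTC.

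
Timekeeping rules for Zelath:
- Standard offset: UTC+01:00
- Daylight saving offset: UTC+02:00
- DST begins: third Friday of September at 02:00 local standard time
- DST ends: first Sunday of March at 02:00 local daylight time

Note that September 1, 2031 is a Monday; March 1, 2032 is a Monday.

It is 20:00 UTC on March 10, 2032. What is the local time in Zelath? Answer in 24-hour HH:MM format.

21:00

1 September 2031 is a Monday, so the first Friday is September 5 and the third is September 19.
1 March 2032 is a Monday, so the first Sunday is March 7.
At the standard offset (UTC+01:00), 20:00 UTC + 1h = 21:00 Zelath standard time.
The standard-time date in Zelath, March 10, 2032, does not fall between 19 September 2031 and 7 March 2032, so daylight saving is not in effect and Zelath is at UTC+01:00.
20:00 UTC + 1h = 21:00 local.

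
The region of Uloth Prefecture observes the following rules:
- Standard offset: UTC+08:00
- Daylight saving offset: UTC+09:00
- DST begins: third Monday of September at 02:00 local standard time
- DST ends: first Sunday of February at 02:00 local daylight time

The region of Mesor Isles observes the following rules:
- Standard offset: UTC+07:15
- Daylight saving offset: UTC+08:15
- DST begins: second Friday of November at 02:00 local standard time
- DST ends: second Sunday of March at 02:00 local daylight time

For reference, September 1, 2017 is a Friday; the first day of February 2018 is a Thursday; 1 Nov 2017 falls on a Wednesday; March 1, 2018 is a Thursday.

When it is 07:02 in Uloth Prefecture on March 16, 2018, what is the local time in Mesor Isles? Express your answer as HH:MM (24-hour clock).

06:17

1 September 2017 is a Friday, so the first Monday is September 4 and the third is September 18.
1 February 2018 is a Thursday, so the first Sunday is February 4.
March 16, 2018 does not fall between 18 September 2017 and 4 February 2018, so daylight saving is not in effect and Uloth Prefecture is at UTC+08:00.
07:02 Uloth Prefecture − 8h = 23:02 UTC (rolling into the previous day, 15 March 2018).
1 November 2017 is a Wednesday, so the first Friday is November 3 and the second is November 10.
1 March 2018 is a Thursday, so the first Sunday is March 4 and the second is March 11.
At the standard offset (UTC+07:15), 23:02 UTC + 7h15m = 06:17 Mesor Isles standard time (rolling into the next day, 16 March 2018).
Daylight saving runs 10 November 2017 – 11 March 2018; the standard-time date in Mesor Isles, March 16, 2018, is outside that window, so Mesor Isles is on standard time at UTC+07:15.
23:02 UTC + 7h15m = 06:17 Mesor Isles (rolling into the next day, 16 March 2018).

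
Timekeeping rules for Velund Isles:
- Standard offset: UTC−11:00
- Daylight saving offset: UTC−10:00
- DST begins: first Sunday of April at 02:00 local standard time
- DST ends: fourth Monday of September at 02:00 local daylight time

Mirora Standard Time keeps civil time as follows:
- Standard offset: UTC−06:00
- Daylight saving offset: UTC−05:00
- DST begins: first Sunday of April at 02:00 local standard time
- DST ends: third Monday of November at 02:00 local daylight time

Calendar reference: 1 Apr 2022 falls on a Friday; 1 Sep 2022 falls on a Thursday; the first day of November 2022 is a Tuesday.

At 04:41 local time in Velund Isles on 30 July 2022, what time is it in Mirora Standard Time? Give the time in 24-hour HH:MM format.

1 April 2022 is a Friday, so the first Sunday is April 3.
1 September 2022 is a Thursday, so the first Monday is September 5 and the fourth is September 26.
30 July 2022 falls between 3 April and 26 September, so daylight saving is in effect and Velund Isles is at UTC−10:00.
04:41 Velund Isles + 10h = 14:41 UTC.
1 April 2022 is a Friday, so the first Sunday is April 3.
1 November 2022 is a Tuesday, so the first Monday is November 7 and the third is November 21.
At the standard offset (UTC−06:00), 14:41 UTC − 6h = 08:41 Mirora Standard Time standard time.
Daylight saving runs 3 April – 21 November; the standard-time date in Mirora Standard Time, 30 July 2022, is inside that window, so Mirora Standard Time is at UTC−05:00.
14:41 UTC − 5h = 09:41 Mirora Standard Time.

09:41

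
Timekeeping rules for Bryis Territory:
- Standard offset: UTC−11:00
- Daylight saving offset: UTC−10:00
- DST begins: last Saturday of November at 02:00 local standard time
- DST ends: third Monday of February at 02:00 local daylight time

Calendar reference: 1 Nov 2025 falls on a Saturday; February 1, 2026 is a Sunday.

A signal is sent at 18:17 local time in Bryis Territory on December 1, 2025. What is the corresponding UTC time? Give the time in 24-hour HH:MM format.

04:17

1 November 2025 is a Saturday, so Saturdays fall on 1, 8, 15, 22, 29; the last is November 29.
1 February 2026 is a Sunday, so the first Monday is February 2 and the third is February 16.
December 1, 2025 lies within the daylight-saving period (29 November 2025 – 16 February 2026), so Bryis Territory is on daylight time, UTC−10:00.
18:17 local + 10h = 04:17 UTC (rolling into the next day, 2 December 2025).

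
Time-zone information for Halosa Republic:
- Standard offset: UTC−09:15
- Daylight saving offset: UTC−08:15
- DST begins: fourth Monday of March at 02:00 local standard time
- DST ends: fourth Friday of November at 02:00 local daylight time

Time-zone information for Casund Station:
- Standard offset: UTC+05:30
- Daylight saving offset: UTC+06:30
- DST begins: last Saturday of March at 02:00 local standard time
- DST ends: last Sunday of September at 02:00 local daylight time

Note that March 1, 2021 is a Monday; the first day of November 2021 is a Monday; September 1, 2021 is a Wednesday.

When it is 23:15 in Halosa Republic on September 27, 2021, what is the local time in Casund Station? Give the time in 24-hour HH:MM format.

1 March 2021 is a Monday, so the first Monday is March 1 and the fourth is March 22.
1 November 2021 is a Monday, so the first Friday is November 5 and the fourth is November 26.
September 27, 2021 falls between 22 March and 26 November, so daylight saving is in effect and Halosa Republic is at UTC−08:15.
23:15 Halosa Republic + 8h15m = 07:30 UTC (rolling into the next day, 28 September 2021).
1 March 2021 is a Monday, so Saturdays fall on 6, 13, 20, 27; the last is March 27.
1 September 2021 is a Wednesday, so Sundays fall on 5, 12, 19, 26; the last is September 26.
At the standard offset (UTC+05:30), 07:30 UTC + 5h30m = 13:00 Casund Station standard time.
The standard-time date in Casund Station, September 28, 2021, does not fall between 27 March and 26 September, so daylight saving is not in effect and Casund Station is at UTC+05:30.
07:30 UTC + 5h30m = 13:00 Casund Station.

13:00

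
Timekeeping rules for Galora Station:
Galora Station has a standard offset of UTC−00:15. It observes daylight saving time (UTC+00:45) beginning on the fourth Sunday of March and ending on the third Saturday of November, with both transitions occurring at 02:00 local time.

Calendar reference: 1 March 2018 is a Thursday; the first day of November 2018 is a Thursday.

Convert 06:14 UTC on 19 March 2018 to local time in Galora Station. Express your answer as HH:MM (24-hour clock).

05:59

1 March 2018 is a Thursday, so the first Sunday is March 4 and the fourth is March 25.
1 November 2018 is a Thursday, so the first Saturday is November 3 and the third is November 17.
At the standard offset (UTC−00:15), 06:14 UTC − 0h15m = 05:59 Galora Station standard time.
The standard-time date in Galora Station, 19 March 2018, does not fall between 25 March and 17 November, so daylight saving is not in effect and Galora Station is at UTC−00:15.
06:14 UTC − 0h15m = 05:59 local.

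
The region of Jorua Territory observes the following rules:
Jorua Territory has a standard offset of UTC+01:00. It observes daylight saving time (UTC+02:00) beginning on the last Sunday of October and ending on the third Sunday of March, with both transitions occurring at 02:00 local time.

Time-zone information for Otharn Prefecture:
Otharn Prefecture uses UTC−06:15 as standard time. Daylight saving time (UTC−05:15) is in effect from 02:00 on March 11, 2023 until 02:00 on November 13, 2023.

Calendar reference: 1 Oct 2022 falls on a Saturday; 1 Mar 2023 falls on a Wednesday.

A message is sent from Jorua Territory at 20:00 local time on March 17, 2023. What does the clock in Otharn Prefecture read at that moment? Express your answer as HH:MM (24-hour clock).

12:45

1 October 2022 is a Saturday, so Sundays fall on 2, 9, 16, 23, 30; the last is October 30.
1 March 2023 is a Wednesday, so the first Sunday is March 5 and the third is March 19.
Daylight saving runs 30 October 2022 – 19 March 2023; March 17, 2023 is inside that window, so Jorua Territory is at UTC+02:00.
20:00 Jorua Territory − 2h = 18:00 UTC.
At the standard offset (UTC−06:15), 18:00 UTC − 6h15m = 11:45 Otharn Prefecture standard time.
Daylight saving runs 11 March – 13 November; the standard-time date in Otharn Prefecture, March 17, 2023, is inside that window, so Otharn Prefecture is at UTC−05:15.
18:00 UTC − 5h15m = 12:45 Otharn Prefecture.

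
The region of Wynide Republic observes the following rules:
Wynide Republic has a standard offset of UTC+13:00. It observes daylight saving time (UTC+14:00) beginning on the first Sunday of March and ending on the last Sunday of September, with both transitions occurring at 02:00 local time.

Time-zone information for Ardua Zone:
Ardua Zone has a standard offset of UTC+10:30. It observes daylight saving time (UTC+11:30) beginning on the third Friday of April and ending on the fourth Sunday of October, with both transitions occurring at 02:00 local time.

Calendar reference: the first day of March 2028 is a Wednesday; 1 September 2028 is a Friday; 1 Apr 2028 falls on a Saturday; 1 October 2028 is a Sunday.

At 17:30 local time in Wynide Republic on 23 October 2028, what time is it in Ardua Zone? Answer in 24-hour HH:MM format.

15:00

1 March 2028 is a Wednesday, so the first Sunday is March 5.
1 September 2028 is a Friday, so Sundays fall on 3, 10, 17, 24; the last is September 24.
23 October 2028 does not fall between 5 March and 24 September, so daylight saving is not in effect and Wynide Republic is at UTC+13:00.
17:30 Wynide Republic − 13h = 04:30 UTC.
1 April 2028 is a Saturday, so the first Friday is April 7 and the third is April 21.
1 October 2028 is a Sunday, so the first Sunday is October 1 and the fourth is October 22.
At the standard offset (UTC+10:30), 04:30 UTC + 10h30m = 15:00 Ardua Zone standard time.
Daylight saving runs 21 April – 22 October; the standard-time date in Ardua Zone, 23 October 2028, is outside that window, so Ardua Zone is on standard time at UTC+10:30.
04:30 UTC + 10h30m = 15:00 Ardua Zone.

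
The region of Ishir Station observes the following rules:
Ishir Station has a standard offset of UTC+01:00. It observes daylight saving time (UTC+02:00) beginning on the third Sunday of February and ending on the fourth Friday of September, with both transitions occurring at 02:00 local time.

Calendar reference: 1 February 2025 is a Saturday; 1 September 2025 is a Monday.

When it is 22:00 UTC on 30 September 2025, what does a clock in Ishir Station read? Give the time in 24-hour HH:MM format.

1 February 2025 is a Saturday, so the first Sunday is February 2 and the third is February 16.
1 September 2025 is a Monday, so the first Friday is September 5 and the fourth is September 26.
At the standard offset (UTC+01:00), 22:00 UTC + 1h = 23:00 Ishir Station standard time.
The standard-time date in Ishir Station, 30 September 2025, does not fall between 16 February and 26 September, so daylight saving is not in effect and Ishir Station is at UTC+01:00.
22:00 UTC + 1h = 23:00 local.

23:00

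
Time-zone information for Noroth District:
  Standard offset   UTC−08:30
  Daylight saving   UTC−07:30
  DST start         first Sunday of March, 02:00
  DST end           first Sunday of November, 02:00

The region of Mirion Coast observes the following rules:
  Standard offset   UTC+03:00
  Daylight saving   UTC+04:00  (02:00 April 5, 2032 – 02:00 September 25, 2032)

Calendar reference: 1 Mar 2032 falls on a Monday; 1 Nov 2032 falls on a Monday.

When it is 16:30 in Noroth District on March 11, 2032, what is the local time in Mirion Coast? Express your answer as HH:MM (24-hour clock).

03:00

1 March 2032 is a Monday, so the first Sunday is March 7.
1 November 2032 is a Monday, so the first Sunday is November 7.
March 11, 2032 falls between 7 March and 7 November, so daylight saving is in effect and Noroth District is at UTC−07:30.
16:30 Noroth District + 7h30m = 00:00 UTC (rolling into the next day, 12 March 2032).
At the standard offset (UTC+03:00), 00:00 UTC + 3h = 03:00 Mirion Coast standard time.
Daylight saving runs 5 April – 25 September; the standard-time date in Mirion Coast, March 12, 2032, is outside that window, so Mirion Coast is on standard time at UTC+03:00.
00:00 UTC + 3h = 03:00 Mirion Coast.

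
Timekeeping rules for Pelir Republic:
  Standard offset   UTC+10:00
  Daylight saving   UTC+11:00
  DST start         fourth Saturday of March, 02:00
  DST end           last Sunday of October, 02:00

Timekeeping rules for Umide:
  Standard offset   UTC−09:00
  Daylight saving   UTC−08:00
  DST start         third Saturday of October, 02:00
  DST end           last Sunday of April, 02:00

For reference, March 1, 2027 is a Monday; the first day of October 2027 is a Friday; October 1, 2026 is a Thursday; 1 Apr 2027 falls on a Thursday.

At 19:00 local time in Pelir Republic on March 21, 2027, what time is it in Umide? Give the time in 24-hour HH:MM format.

01:00

1 March 2027 is a Monday, so the first Saturday is March 6 and the fourth is March 27.
1 October 2027 is a Friday, so Sundays fall on 3, 10, 17, 24, 31; the last is October 31.
March 21, 2027 does not fall between 27 March and 31 October, so daylight saving is not in effect and Pelir Republic is at UTC+10:00.
19:00 Pelir Republic − 10h = 09:00 UTC.
1 October 2026 is a Thursday, so the first Saturday is October 3 and the third is October 17.
1 April 2027 is a Thursday, so Sundays fall on 4, 11, 18, 25; the last is April 25.
At the standard offset (UTC−09:00), 09:00 UTC − 9h = 00:00 Umide standard time.
Daylight saving runs 17 October 2026 – 25 April 2027; the standard-time date in Umide, March 21, 2027, is inside that window, so Umide is at UTC−08:00.
09:00 UTC − 8h = 01:00 Umide.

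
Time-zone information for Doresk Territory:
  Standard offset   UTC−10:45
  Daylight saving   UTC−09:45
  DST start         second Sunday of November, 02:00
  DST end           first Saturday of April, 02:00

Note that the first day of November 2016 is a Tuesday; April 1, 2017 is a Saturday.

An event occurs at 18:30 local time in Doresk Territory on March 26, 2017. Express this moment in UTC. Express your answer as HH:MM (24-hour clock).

04:15

1 November 2016 is a Tuesday, so the first Sunday is November 6 and the second is November 13.
1 April 2017 is a Saturday, so the first Saturday is April 1.
March 26, 2017 falls between 13 November 2016 and 1 April 2017, so daylight saving is in effect and Doresk Territory is at UTC−09:45.
18:30 local + 9h45m = 04:15 UTC (rolling into the next day, 27 March 2017).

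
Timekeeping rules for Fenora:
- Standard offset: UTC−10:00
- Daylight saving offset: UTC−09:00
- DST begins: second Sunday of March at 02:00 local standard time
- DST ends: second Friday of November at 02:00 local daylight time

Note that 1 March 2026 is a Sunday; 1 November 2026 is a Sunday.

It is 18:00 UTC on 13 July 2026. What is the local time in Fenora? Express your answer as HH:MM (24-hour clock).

09:00

1 March 2026 is a Sunday, so the first Sunday is March 1 and the second is March 8.
1 November 2026 is a Sunday, so the first Friday is November 6 and the second is November 13.
At the standard offset (UTC−10:00), 18:00 UTC − 10h = 08:00 Fenora standard time.
The standard-time date in Fenora, 13 July 2026, falls between 8 March and 13 November, so daylight saving is in effect and Fenora is at UTC−09:00.
18:00 UTC − 9h = 09:00 local.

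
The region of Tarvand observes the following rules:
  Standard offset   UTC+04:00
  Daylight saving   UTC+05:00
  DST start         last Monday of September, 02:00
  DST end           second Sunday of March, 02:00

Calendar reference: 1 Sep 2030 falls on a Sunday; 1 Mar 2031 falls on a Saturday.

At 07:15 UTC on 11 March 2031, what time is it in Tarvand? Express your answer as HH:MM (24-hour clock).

11:15

1 September 2030 is a Sunday, so Mondays fall on 2, 9, 16, 23, 30; the last is September 30.
1 March 2031 is a Saturday, so the first Sunday is March 2 and the second is March 9.
At the standard offset (UTC+04:00), 07:15 UTC + 4h = 11:15 Tarvand standard time.
The standard-time date in Tarvand, 11 March 2031, is outside the daylight-saving period (30 September 2030 – 9 March 2031), so Tarvand is on standard time, UTC+04:00.
07:15 UTC + 4h = 11:15 local.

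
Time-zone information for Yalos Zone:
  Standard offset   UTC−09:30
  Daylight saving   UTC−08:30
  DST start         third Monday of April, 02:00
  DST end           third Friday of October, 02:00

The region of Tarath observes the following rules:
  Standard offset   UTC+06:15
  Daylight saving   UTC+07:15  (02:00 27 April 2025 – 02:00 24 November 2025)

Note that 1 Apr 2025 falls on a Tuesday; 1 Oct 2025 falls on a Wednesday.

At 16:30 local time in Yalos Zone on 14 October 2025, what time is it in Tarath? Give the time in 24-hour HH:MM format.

08:15

1 April 2025 is a Tuesday, so the first Monday is April 7 and the third is April 21.
1 October 2025 is a Wednesday, so the first Friday is October 3 and the third is October 17.
Daylight saving runs 21 April – 17 October; 14 October 2025 is inside that window, so Yalos Zone is at UTC−08:30.
16:30 Yalos Zone + 8h30m = 01:00 UTC (rolling into the next day, 15 October 2025).
At the standard offset (UTC+06:15), 01:00 UTC + 6h15m = 07:15 Tarath standard time.
The standard-time date in Tarath, 15 October 2025, lies within the daylight-saving period (27 April – 24 November), so Tarath is on daylight time, UTC+07:15.
01:00 UTC + 7h15m = 08:15 Tarath.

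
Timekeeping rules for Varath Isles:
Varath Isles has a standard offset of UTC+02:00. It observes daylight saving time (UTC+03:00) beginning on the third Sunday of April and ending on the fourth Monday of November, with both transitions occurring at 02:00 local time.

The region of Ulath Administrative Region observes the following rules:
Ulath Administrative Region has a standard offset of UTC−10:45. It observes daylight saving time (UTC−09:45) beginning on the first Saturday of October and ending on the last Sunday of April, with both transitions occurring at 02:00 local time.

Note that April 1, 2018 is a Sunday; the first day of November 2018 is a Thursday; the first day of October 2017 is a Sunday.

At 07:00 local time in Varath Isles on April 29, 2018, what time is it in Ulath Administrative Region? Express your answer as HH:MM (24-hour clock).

1 April 2018 is a Sunday, so the first Sunday is April 1 and the third is April 15.
1 November 2018 is a Thursday, so the first Monday is November 5 and the fourth is November 26.
April 29, 2018 falls between 15 April and 26 November, so daylight saving is in effect and Varath Isles is at UTC+03:00.
07:00 Varath Isles − 3h = 04:00 UTC.
1 October 2017 is a Sunday, so the first Saturday is October 7.
1 April 2018 is a Sunday, so Sundays fall on 1, 8, 15, 22, 29; the last is April 29.
At the standard offset (UTC−10:45), 04:00 UTC − 10h45m = 17:15 Ulath Administrative Region standard time (rolling into the previous day, 28 April 2018).
The standard-time date in Ulath Administrative Region, April 28, 2018, falls between 7 October 2017 and 29 April 2018, so daylight saving is in effect and Ulath Administrative Region is at UTC−09:45.
04:00 UTC − 9h45m = 18:15 Ulath Administrative Region (rolling into the previous day, 28 April 2018).

18:15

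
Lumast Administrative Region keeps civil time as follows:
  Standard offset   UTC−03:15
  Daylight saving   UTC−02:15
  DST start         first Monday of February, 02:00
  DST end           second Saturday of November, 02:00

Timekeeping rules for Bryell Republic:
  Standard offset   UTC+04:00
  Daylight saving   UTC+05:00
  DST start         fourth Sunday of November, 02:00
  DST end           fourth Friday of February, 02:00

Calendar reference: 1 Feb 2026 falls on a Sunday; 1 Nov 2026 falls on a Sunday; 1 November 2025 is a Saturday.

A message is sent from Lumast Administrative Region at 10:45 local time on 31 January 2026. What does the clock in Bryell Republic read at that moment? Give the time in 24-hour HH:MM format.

19:00

1 February 2026 is a Sunday, so the first Monday is February 2.
1 November 2026 is a Sunday, so the first Saturday is November 7 and the second is November 14.
31 January 2026 does not fall between 2 February and 14 November, so daylight saving is not in effect and Lumast Administrative Region is at UTC−03:15.
10:45 Lumast Administrative Region + 3h15m = 14:00 UTC.
1 November 2025 is a Saturday, so the first Sunday is November 2 and the fourth is November 23.
1 February 2026 is a Sunday, so the first Friday is February 6 and the fourth is February 27.
At the standard offset (UTC+04:00), 14:00 UTC + 4h = 18:00 Bryell Republic standard time.
The standard-time date in Bryell Republic, 31 January 2026, lies within the daylight-saving period (23 November 2025 – 27 February 2026), so Bryell Republic is on daylight time, UTC+05:00.
14:00 UTC + 5h = 19:00 Bryell Republic.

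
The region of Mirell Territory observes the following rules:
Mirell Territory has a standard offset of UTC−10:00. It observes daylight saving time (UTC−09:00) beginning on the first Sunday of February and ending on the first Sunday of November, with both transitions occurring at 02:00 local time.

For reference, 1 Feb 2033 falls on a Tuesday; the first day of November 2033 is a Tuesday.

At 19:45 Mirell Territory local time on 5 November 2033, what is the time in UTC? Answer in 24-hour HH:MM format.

04:45

1 February 2033 is a Tuesday, so the first Sunday is February 6.
1 November 2033 is a Tuesday, so the first Sunday is November 6.
5 November 2033 falls between 6 February and 6 November, so daylight saving is in effect and Mirell Territory is at UTC−09:00.
19:45 local + 9h = 04:45 UTC (rolling into the next day, 6 November 2033).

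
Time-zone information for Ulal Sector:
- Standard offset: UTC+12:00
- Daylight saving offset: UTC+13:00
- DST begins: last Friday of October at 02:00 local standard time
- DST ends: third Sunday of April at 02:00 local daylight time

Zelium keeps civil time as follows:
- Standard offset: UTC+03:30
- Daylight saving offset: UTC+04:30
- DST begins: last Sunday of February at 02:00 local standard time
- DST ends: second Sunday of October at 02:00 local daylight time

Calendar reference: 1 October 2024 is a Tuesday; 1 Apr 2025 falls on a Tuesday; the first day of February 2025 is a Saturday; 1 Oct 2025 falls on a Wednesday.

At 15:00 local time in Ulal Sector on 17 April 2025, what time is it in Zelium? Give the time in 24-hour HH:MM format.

1 October 2024 is a Tuesday, so Fridays fall on 4, 11, 18, 25; the last is October 25.
1 April 2025 is a Tuesday, so the first Sunday is April 6 and the third is April 20.
Daylight saving runs 25 October 2024 – 20 April 2025; 17 April 2025 is inside that window, so Ulal Sector is at UTC+13:00.
15:00 Ulal Sector − 13h = 02:00 UTC.
1 February 2025 is a Saturday, so Sundays fall on 2, 9, 16, 23; the last is February 23.
1 October 2025 is a Wednesday, so the first Sunday is October 5 and the second is October 12.
At the standard offset (UTC+03:30), 02:00 UTC + 3h30m = 05:30 Zelium standard time.
Daylight saving runs 23 February – 12 October; the standard-time date in Zelium, 17 April 2025, is inside that window, so Zelium is at UTC+04:30.
02:00 UTC + 4h30m = 06:30 Zelium.

06:30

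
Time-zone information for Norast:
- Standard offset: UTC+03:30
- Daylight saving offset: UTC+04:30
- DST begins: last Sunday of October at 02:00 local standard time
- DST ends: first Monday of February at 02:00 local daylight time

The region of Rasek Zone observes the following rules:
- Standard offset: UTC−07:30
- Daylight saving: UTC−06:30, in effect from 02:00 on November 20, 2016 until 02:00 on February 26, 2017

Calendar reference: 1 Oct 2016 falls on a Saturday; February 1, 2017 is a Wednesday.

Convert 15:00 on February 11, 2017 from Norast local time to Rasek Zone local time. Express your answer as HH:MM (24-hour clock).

05:00

1 October 2016 is a Saturday, so Sundays fall on 2, 9, 16, 23, 30; the last is October 30.
1 February 2017 is a Wednesday, so the first Monday is February 6.
February 11, 2017 is outside the daylight-saving period (30 October 2016 – 6 February 2017), so Norast is on standard time, UTC+03:30.
15:00 Norast − 3h30m = 11:30 UTC.
At the standard offset (UTC−07:30), 11:30 UTC − 7h30m = 04:00 Rasek Zone standard time.
The standard-time date in Rasek Zone, February 11, 2017, falls between 20 November 2016 and 26 February 2017, so daylight saving is in effect and Rasek Zone is at UTC−06:30.
11:30 UTC − 6h30m = 05:00 Rasek Zone.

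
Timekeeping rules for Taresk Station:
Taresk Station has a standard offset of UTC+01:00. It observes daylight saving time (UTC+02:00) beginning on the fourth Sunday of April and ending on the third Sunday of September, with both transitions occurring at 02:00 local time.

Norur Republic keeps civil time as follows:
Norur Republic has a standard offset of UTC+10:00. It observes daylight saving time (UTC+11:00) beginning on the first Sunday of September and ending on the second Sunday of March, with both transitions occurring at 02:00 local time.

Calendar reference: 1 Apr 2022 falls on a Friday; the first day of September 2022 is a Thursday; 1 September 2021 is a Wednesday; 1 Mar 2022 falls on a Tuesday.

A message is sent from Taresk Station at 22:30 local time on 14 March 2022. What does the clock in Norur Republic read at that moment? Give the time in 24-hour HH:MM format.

07:30

1 April 2022 is a Friday, so the first Sunday is April 3 and the fourth is April 24.
1 September 2022 is a Thursday, so the first Sunday is September 4 and the third is September 18.
Daylight saving runs 24 April – 18 September; 14 March 2022 is outside that window, so Taresk Station is on standard time at UTC+01:00.
22:30 Taresk Station − 1h = 21:30 UTC.
1 September 2021 is a Wednesday, so the first Sunday is September 5.
1 March 2022 is a Tuesday, so the first Sunday is March 6 and the second is March 13.
At the standard offset (UTC+10:00), 21:30 UTC + 10h = 07:30 Norur Republic standard time (rolling into the next day, 15 March 2022).
Daylight saving runs 5 September 2021 – 13 March 2022; the standard-time date in Norur Republic, 15 March 2022, is outside that window, so Norur Republic is on standard time at UTC+10:00.
21:30 UTC + 10h = 07:30 Norur Republic (rolling into the next day, 15 March 2022).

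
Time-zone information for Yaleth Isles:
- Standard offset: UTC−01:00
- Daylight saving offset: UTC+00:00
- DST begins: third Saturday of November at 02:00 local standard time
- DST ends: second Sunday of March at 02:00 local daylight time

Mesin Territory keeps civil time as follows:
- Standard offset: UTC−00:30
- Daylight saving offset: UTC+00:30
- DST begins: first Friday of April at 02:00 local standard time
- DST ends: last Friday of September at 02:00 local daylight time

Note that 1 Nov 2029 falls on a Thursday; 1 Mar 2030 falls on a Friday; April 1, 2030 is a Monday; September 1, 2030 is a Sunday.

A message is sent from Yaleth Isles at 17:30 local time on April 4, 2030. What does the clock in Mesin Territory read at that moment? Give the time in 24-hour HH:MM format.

18:00

1 November 2029 is a Thursday, so the first Saturday is November 3 and the third is November 17.
1 March 2030 is a Friday, so the first Sunday is March 3 and the second is March 10.
April 4, 2030 is outside the daylight-saving period (17 November 2029 – 10 March 2030), so Yaleth Isles is on standard time, UTC−01:00.
17:30 Yaleth Isles + 1h = 18:30 UTC.
1 April 2030 is a Monday, so the first Friday is April 5.
1 September 2030 is a Sunday, so Fridays fall on 6, 13, 20, 27; the last is September 27.
At the standard offset (UTC−00:30), 18:30 UTC − 0h30m = 18:00 Mesin Territory standard time.
Daylight saving runs 5 April – 27 September; the standard-time date in Mesin Territory, April 4, 2030, is outside that window, so Mesin Territory is on standard time at UTC−00:30.
18:30 UTC − 0h30m = 18:00 Mesin Territory.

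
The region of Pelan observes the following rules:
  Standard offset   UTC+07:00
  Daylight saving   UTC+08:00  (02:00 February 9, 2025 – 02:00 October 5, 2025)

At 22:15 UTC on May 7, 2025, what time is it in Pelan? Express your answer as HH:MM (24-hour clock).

At the standard offset (UTC+07:00), 22:15 UTC + 7h = 05:15 Pelan standard time (rolling into the next day, 8 May 2025).
Daylight saving runs 9 February – 5 October; the standard-time date in Pelan, May 8, 2025, is inside that window, so Pelan is at UTC+08:00.
22:15 UTC + 8h = 06:15 local (rolling into the next day, 8 May 2025).

06:15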